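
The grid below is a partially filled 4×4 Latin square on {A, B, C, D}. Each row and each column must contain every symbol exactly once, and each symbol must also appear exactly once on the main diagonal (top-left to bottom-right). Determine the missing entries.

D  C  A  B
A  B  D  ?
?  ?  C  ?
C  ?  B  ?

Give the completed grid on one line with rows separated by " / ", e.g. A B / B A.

row 2 has {A,B,D}; column 4 has {B} — only C is left for (r2,c4).
row 3 has {C}; column 1 has {A,C,D} — only B is left for (r3,c1).
row 4 has {B,C}; column 4 has {B,C}; the diagonal has {B,C,D} — only A is left for (r4,c4).
row 3 has {B,C}; column 4 has {A,B,C} — only D is left for (r3,c4).
row 4 has {A,B,C}; column 2 has {B,C} — only D is left for (r4,c2).
row 3 has {B,C,D}; column 2 has {B,C,D} — only A is left for (r3,c2).

D C A B / A B D C / B A C D / C D B A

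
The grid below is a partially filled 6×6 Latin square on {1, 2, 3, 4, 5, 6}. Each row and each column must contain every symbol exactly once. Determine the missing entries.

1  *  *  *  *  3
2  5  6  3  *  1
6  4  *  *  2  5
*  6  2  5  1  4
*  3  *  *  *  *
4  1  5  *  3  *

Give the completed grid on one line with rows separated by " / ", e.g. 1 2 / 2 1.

1 2 4 6 5 3 / 2 5 6 3 4 1 / 6 4 3 1 2 5 / 3 6 2 5 1 4 / 5 3 1 4 6 2 / 4 1 5 2 3 6

(r1,c2) = 2
(r1,c3) = 4
(r1,c4) = 6
(r1,c5) = 5
(r2,c5) = 4
(r3,c4) = 1
(r4,c1) = 3
(r5,c1) = 5
(r5,c3) = 1
(r5,c5) = 6
(r5,c6) = 2
(r6,c4) = 2
(r6,c6) = 6
(r3,c3) = 3
(r5,c4) = 4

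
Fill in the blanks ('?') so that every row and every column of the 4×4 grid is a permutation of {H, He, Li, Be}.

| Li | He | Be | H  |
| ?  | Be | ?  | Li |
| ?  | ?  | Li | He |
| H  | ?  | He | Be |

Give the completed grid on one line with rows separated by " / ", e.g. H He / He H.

Li He Be H / He Be H Li / Be H Li He / H Li He Be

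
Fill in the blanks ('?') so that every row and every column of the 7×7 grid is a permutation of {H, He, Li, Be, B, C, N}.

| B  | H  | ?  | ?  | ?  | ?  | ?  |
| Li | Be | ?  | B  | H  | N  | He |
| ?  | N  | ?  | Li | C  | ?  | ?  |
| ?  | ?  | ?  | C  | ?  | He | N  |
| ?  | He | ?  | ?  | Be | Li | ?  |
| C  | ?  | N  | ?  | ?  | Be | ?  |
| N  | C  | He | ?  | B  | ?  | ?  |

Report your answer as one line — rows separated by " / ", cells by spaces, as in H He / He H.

(r1,c6) = C
(r2,c3) = C
(r4,c5) = Li
(r5,c1) = H
(r5,c3) = B
(r5,c4) = N
(r5,c7) = C
(r6,c5) = He
(r7,c6) = H
(r1,c5) = N
(r3,c6) = B
(r4,c1) = Be
(r4,c2) = B
(r4,c3) = H
(r6,c2) = Li
(r6,c4) = H
(r6,c7) = B
(r7,c4) = Be
(r7,c7) = Li
(r1,c4) = He
(r1,c7) = Be
(r3,c1) = He
(r3,c3) = Be
(r3,c7) = H
(r1,c3) = Li

B H Li He N C Be / Li Be C B H N He / He N Be Li C B H / Be B H C Li He N / H He B N Be Li C / C Li N H He Be B / N C He Be B H Li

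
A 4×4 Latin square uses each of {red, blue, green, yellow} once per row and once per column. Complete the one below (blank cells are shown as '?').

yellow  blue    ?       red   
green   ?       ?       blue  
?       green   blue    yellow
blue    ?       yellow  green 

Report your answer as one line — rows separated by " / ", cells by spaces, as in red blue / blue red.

yellow blue green red / green yellow red blue / red green blue yellow / blue red yellow green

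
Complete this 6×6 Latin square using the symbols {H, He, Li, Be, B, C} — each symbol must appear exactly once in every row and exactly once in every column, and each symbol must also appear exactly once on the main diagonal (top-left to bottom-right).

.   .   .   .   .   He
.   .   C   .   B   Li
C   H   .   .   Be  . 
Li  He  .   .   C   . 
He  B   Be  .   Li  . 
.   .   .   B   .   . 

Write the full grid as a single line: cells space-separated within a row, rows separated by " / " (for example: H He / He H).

B C Li Be H He / H Be C He B Li / C H He Li Be B / Li He B H C Be / He B Be C Li H / Be Li H B He C

(r1,c5) = H
(r2,c2) = Be
(r3,c6) = B
(r4,c4) = H
(r4,c6) = Be
(r5,c4) = C
(r5,c6) = H
(r6,c5) = He
(r6,c6) = C
(r1,c1) = B
(r1,c3) = Li
(r1,c4) = Be
(r2,c1) = H
(r2,c4) = He
(r3,c3) = He
(r3,c4) = Li
(r4,c3) = B
(r6,c1) = Be
(r6,c2) = Li
(r6,c3) = H
(r1,c2) = C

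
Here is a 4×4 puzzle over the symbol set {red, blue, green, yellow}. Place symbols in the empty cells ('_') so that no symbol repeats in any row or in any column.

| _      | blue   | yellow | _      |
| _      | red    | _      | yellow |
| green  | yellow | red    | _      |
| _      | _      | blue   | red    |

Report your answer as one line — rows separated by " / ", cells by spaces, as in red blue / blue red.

red blue yellow green / blue red green yellow / green yellow red blue / yellow green blue red

(r1,c1): row 1 has {blue,yellow}; column 1 has {green}, so it must be red.
(r1,c4): row 1 has {red,blue,yellow}; column 4 has {red,yellow}, so it must be green.
(r2,c1): row 2 has {red,yellow}; column 1 has {red,green}, so it must be blue.
(r2,c3): row 2 has {red,blue,yellow}; column 3 has {red,blue,yellow}, so it must be green.
(r3,c4): row 3 has {red,green,yellow}; column 4 has {red,green,yellow}, so it must be blue.
(r4,c1): row 4 has {red,blue}; column 1 has {red,blue,green}, so it must be yellow.
(r4,c2): row 4 has {red,blue,yellow}; column 2 has {red,blue,yellow}, so it must be green.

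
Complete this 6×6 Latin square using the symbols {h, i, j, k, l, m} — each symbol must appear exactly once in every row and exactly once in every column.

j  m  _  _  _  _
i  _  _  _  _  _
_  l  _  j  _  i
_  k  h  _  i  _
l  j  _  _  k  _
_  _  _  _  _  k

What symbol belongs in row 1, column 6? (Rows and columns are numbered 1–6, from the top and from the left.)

h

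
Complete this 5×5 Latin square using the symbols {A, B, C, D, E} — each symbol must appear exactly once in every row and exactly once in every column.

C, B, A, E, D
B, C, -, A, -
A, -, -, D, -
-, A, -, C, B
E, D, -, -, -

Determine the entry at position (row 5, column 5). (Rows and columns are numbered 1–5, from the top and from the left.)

A

Cell (r2,c5): row 2 has {A,B,C}; column 5 has {B,D} → E.
Cell (r3,c2): row 3 has {A,D}; column 2 has {A,B,C,D} → E.
Cell (r3,c5): row 3 has {A,D,E}; column 5 has {B,D,E} → C.
Cell (r4,c1): row 4 has {A,B,C}; column 1 has {A,B,C,E} → D.
Cell (r4,c3): row 4 has {A,B,C,D}; column 3 has {A} → E.
Cell (r5,c4): row 5 has {D,E}; column 4 has {A,C,D,E} → B.
Cell (r5,c5): row 5 has {B,D,E}; column 5 has {B,C,D,E} → A.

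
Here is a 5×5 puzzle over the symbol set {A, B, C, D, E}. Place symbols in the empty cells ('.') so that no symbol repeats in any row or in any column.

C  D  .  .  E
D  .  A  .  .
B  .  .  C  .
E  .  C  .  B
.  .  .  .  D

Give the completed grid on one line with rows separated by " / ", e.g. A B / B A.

(r1,c3) = B
(r1,c4) = A
(r2,c5) = C
(r3,c5) = A
(r4,c2) = A
(r4,c4) = D
(r5,c1) = A
(r5,c3) = E
(r5,c4) = B
(r2,c4) = E
(r3,c2) = E
(r3,c3) = D
(r5,c2) = C
(r2,c2) = B

C D B A E / D B A E C / B E D C A / E A C D B / A C E B D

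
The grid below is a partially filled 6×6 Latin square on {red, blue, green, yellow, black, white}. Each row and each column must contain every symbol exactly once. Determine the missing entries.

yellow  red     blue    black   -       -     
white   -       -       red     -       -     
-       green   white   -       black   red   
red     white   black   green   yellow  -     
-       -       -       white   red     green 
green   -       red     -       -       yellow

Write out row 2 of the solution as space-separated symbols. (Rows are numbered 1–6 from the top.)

white yellow green red blue black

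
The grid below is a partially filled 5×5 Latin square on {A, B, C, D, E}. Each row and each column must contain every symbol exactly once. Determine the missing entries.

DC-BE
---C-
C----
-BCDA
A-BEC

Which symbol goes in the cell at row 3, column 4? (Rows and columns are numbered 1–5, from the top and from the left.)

A

(r1,c3) = A
(r3,c4) = A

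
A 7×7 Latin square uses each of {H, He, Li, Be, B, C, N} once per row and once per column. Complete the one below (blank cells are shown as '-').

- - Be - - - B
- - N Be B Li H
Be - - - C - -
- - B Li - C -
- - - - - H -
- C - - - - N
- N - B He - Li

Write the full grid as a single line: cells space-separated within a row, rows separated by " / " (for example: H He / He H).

row 2 has {H,Li,Be,B,N}; column 2 has {C,N} — only He is left for (r2,c2).
row 3 has {Be,C}; column 7 has {H,Li,B,N} — only He is left for (r3,c7).
row 4 has {Li,B,C}; column 7 has {H,He,Li,B,N} — only Be is left for (r4,c7).
row 5 has {H}; column 7 has {H,He,Li,Be,B,N} — only C is left for (r5,c7).
row 7 has {He,Li,B,N}; column 6 has {H,Li,C} — only Be is left for (r7,c6).
row 2 has {H,He,Li,Be,B,N}; column 1 has {Be} — only C is left for (r2,c1).
row 4 has {Li,Be,B,C}; column 2 has {He,C,N} — only H is left for (r4,c2).
row 4 has {H,Li,Be,B,C}; column 5 has {He,B,C} — only N is left for (r4,c5).
row 7 has {He,Li,Be,B,N}; column 1 has {Be,C} — only H is left for (r7,c1).
row 7 has {H,He,Li,Be,B,N}; column 3 has {Be,B,N} — only C is left for (r7,c3).
row 1 has {Be,B}; column 2 has {H,He,C,N} — only Li is left for (r1,c2).
row 1 has {Li,Be,B}; column 5 has {He,B,C,N} — only H is left for (r1,c5).
row 3 has {He,Be,C}; column 2 has {H,He,Li,C,N} — only B is left for (r3,c2).
row 3 has {He,Be,B,C}; column 6 has {H,Li,Be,C} — only N is left for (r3,c6).
row 4 has {H,Li,Be,B,C,N}; column 1 has {H,Be,C} — only He is left for (r4,c1).
row 5 has {H,C}; column 2 has {H,He,Li,B,C,N} — only Be is left for (r5,c2).
row 5 has {H,Be,C}; column 5 has {H,He,B,C,N} — only Li is left for (r5,c5).
row 6 has {C,N}; column 5 has {H,He,Li,B,C,N} — only Be is left for (r6,c5).
row 1 has {H,Li,Be,B}; column 1 has {H,He,Be,C} — only N is left for (r1,c1).
row 1 has {H,Li,Be,B,N}; column 6 has {H,Li,Be,C,N} — only He is left for (r1,c6).
row 3 has {He,Be,B,C,N}; column 4 has {Li,Be,B} — only H is left for (r3,c4).
row 5 has {H,Li,Be,C}; column 1 has {H,He,Be,C,N} — only B is left for (r5,c1).
row 5 has {H,Li,Be,B,C}; column 3 has {Be,B,C,N} — only He is left for (r5,c3).
row 5 has {H,He,Li,Be,B,C}; column 4 has {H,Li,Be,B} — only N is left for (r5,c4).
row 6 has {Be,C,N}; column 1 has {H,He,Be,B,C,N} — only Li is left for (r6,c1).
row 6 has {Li,Be,C,N}; column 3 has {He,Be,B,C,N} — only H is left for (r6,c3).
row 6 has {H,Li,Be,C,N}; column 4 has {H,Li,Be,B,N} — only He is left for (r6,c4).
row 6 has {H,He,Li,Be,C,N}; column 6 has {H,He,Li,Be,C,N} — only B is left for (r6,c6).
row 1 has {H,He,Li,Be,B,N}; column 4 has {H,He,Li,Be,B,N} — only C is left for (r1,c4).
row 3 has {H,He,Be,B,C,N}; column 3 has {H,He,Be,B,C,N} — only Li is left for (r3,c3).

N Li Be C H He B / C He N Be B Li H / Be B Li H C N He / He H B Li N C Be / B Be He N Li H C / Li C H He Be B N / H N C B He Be Li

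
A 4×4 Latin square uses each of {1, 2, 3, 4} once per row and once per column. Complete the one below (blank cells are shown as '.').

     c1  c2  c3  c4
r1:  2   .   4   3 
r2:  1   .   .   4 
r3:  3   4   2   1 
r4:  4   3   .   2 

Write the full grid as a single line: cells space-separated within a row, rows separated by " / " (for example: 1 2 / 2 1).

(r1,c2) = 1
(r2,c2) = 2
(r2,c3) = 3
(r4,c3) = 1

2 1 4 3 / 1 2 3 4 / 3 4 2 1 / 4 3 1 2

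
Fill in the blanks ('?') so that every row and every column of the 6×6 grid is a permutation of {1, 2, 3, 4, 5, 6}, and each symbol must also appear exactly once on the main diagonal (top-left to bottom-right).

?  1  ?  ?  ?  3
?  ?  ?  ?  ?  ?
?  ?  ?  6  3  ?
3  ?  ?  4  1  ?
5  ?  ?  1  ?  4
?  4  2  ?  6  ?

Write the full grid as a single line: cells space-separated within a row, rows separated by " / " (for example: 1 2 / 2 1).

6 1 4 2 5 3 / 2 3 6 5 4 1 / 4 5 1 6 3 2 / 3 2 5 4 1 6 / 5 6 3 1 2 4 / 1 4 2 3 6 5

row 5 has {1,4,5}; column 5 has {1,3,6}; the diagonal has {4} — only 2 is left for (r5,c5).
row 6 has {2,4,6}; column 1 has {3,5} — only 1 is left for (r6,c1).
row 6 has {1,2,4,6}; column 6 has {3,4}; the diagonal has {2,4} — only 5 is left for (r6,c6).
row 1 has {1,3}; column 1 has {1,3,5}; the diagonal has {2,4,5} — only 6 is left for (r1,c1).
row 2 is empty so far; column 2 has {1,4}; the diagonal has {2,4,5,6} — only 3 is left for (r2,c2).
row 3 has {3,6}; column 3 has {2}; the diagonal has {2,3,4,5,6} — only 1 is left for (r3,c3).
row 3 has {1,3,6}; column 6 has {3,4,5} — only 2 is left for (r3,c6).
row 4 has {1,3,4}; column 6 has {2,3,4,5} — only 6 is left for (r4,c6).
row 5 has {1,2,4,5}; column 2 has {1,3,4} — only 6 is left for (r5,c2).
row 5 has {1,2,4,5,6}; column 3 has {1,2} — only 3 is left for (r5,c3).
row 6 has {1,2,4,5,6}; column 4 has {1,4,6} — only 3 is left for (r6,c4).
row 2 has {3}; column 6 has {2,3,4,5,6} — only 1 is left for (r2,c6).
row 3 has {1,2,3,6}; column 1 has {1,3,5,6} — only 4 is left for (r3,c1).
row 3 has {1,2,3,4,6}; column 2 has {1,3,4,6} — only 5 is left for (r3,c2).
row 4 has {1,3,4,6}; column 2 has {1,3,4,5,6} — only 2 is left for (r4,c2).
row 4 has {1,2,3,4,6}; column 3 has {1,2,3} — only 5 is left for (r4,c3).
row 1 has {1,3,6}; column 3 has {1,2,3,5} — only 4 is left for (r1,c3).
row 1 has {1,3,4,6}; column 5 has {1,2,3,6} — only 5 is left for (r1,c5).
row 2 has {1,3}; column 1 has {1,3,4,5,6} — only 2 is left for (r2,c1).
row 2 has {1,2,3}; column 3 has {1,2,3,4,5} — only 6 is left for (r2,c3).
row 2 has {1,2,3,6}; column 4 has {1,3,4,6} — only 5 is left for (r2,c4).
row 2 has {1,2,3,5,6}; column 5 has {1,2,3,5,6} — only 4 is left for (r2,c5).
row 1 has {1,3,4,5,6}; column 4 has {1,3,4,5,6} — only 2 is left for (r1,c4).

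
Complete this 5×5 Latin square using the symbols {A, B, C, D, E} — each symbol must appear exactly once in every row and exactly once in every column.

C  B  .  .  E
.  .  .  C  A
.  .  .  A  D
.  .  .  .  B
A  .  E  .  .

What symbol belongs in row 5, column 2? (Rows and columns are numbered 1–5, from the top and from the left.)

(r1,c4) = D
(r4,c4) = E
(r5,c4) = B
(r5,c5) = C
(r1,c3) = A
(r4,c1) = D
(r4,c3) = C
(r5,c2) = D

D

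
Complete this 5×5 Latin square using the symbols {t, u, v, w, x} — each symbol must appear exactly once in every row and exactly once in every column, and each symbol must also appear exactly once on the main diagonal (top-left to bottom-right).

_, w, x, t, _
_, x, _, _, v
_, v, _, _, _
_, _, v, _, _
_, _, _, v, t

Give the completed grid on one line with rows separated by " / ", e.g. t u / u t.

Cell (r1,c5): row 1 has {t,w,x}; column 5 has {t,v} → u.
Cell (r5,c2): row 5 has {t,v}; column 2 has {v,w,x} → u.
Cell (r5,c3): row 5 has {t,u,v}; column 3 has {v,x} → w.
Cell (r1,c1): row 1 has {t,u,w,x}; column 1 is empty so far; the diagonal has {t,x} → v.
Cell (r3,c3): row 3 has {v}; column 3 has {v,w,x}; the diagonal has {t,v,x} → u.
Cell (r4,c2): row 4 has {v}; column 2 has {u,v,w,x} → t.
Cell (r4,c4): row 4 has {t,v}; column 4 has {t,v}; the diagonal has {t,u,v,x} → w.
Cell (r4,c5): row 4 has {t,v,w}; column 5 has {t,u,v} → x.
Cell (r5,c1): row 5 has {t,u,v,w}; column 1 has {v} → x.
Cell (r2,c3): row 2 has {v,x}; column 3 has {u,v,w,x} → t.
Cell (r2,c4): row 2 has {t,v,x}; column 4 has {t,v,w} → u.
Cell (r3,c4): row 3 has {u,v}; column 4 has {t,u,v,w} → x.
Cell (r3,c5): row 3 has {u,v,x}; column 5 has {t,u,v,x} → w.
Cell (r4,c1): row 4 has {t,v,w,x}; column 1 has {v,x} → u.
Cell (r2,c1): row 2 has {t,u,v,x}; column 1 has {u,v,x} → w.
Cell (r3,c1): row 3 has {u,v,w,x}; column 1 has {u,v,w,x} → t.

v w x t u / w x t u v / t v u x w / u t v w x / x u w v t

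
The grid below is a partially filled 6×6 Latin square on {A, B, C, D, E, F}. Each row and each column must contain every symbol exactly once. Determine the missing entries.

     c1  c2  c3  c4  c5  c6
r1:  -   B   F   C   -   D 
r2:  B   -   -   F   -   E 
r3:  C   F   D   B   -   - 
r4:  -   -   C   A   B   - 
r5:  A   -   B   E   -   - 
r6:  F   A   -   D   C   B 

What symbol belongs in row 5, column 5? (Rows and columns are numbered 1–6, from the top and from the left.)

At row 1, column 1: row 1 has {B,C,D,F}; column 1 has {A,B,C,F}; that leaves E.
At row 1, column 5: row 1 has {B,C,D,E,F}; column 5 has {B,C}; that leaves A.
At row 2, column 3: row 2 has {B,E,F}; column 3 has {B,C,D,F}; that leaves A.
At row 2, column 5: row 2 has {A,B,E,F}; column 5 has {A,B,C}; that leaves D.
At row 3, column 5: row 3 has {B,C,D,F}; column 5 has {A,B,C,D}; that leaves E.
At row 3, column 6: row 3 has {B,C,D,E,F}; column 6 has {B,D,E}; that leaves A.
At row 4, column 1: row 4 has {A,B,C}; column 1 has {A,B,C,E,F}; that leaves D.
At row 4, column 2: row 4 has {A,B,C,D}; column 2 has {A,B,F}; that leaves E.
At row 4, column 6: row 4 has {A,B,C,D,E}; column 6 has {A,B,D,E}; that leaves F.
At row 5, column 5: row 5 has {A,B,E}; column 5 has {A,B,C,D,E}; that leaves F.

F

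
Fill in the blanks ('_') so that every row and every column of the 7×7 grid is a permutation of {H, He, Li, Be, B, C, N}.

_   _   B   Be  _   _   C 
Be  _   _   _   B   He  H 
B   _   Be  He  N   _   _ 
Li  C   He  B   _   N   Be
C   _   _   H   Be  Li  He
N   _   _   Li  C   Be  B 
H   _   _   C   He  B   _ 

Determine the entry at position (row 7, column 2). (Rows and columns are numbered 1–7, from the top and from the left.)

Be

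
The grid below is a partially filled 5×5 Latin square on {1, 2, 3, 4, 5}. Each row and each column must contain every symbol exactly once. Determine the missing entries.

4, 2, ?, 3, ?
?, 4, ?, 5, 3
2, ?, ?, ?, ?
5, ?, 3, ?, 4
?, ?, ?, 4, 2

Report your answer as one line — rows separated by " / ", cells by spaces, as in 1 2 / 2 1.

(r2,c1) = 1
(r2,c3) = 2
(r3,c4) = 1
(r3,c5) = 5
(r4,c2) = 1
(r4,c4) = 2
(r5,c1) = 3
(r5,c2) = 5
(r5,c3) = 1
(r1,c3) = 5
(r1,c5) = 1
(r3,c2) = 3
(r3,c3) = 4

4 2 5 3 1 / 1 4 2 5 3 / 2 3 4 1 5 / 5 1 3 2 4 / 3 5 1 4 2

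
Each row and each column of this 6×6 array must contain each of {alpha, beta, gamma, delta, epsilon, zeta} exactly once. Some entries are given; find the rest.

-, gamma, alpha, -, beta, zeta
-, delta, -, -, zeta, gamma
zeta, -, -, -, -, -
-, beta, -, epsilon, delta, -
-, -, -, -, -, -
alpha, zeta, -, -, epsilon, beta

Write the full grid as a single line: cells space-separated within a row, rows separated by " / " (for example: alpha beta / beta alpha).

(r1,c4) = delta
(r4,c1) = gamma
(r4,c3) = zeta
(r4,c6) = alpha
(r6,c4) = gamma
(r1,c1) = epsilon
(r2,c1) = beta
(r2,c3) = epsilon
(r2,c4) = alpha
(r3,c4) = beta
(r5,c1) = delta
(r5,c4) = zeta
(r5,c6) = epsilon
(r6,c3) = delta
(r3,c3) = gamma
(r3,c5) = alpha
(r3,c6) = delta
(r5,c2) = alpha
(r5,c3) = beta
(r5,c5) = gamma
(r3,c2) = epsilon

epsilon gamma alpha delta beta zeta / beta delta epsilon alpha zeta gamma / zeta epsilon gamma beta alpha delta / gamma beta zeta epsilon delta alpha / delta alpha beta zeta gamma epsilon / alpha zeta delta gamma epsilon beta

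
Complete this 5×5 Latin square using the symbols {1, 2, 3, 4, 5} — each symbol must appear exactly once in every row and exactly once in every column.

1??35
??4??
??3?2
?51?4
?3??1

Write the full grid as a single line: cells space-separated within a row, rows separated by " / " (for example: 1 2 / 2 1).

1 4 2 3 5 / 5 2 4 1 3 / 4 1 3 5 2 / 3 5 1 2 4 / 2 3 5 4 1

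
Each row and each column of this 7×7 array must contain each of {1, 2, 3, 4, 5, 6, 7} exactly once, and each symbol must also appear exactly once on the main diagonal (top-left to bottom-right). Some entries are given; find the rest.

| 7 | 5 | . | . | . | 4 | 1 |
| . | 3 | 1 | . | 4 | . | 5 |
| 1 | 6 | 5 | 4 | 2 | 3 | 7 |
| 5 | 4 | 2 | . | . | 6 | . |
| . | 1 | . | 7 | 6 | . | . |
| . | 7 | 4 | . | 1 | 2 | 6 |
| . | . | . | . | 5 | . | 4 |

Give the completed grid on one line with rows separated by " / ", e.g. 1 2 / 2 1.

Cell (r1,c5): row 1 has {1,4,5,7}; column 5 has {1,2,4,5,6} → 3.
Cell (r2,c6): row 2 has {1,3,4,5}; column 6 has {2,3,4,6} → 7.
Cell (r4,c4): row 4 has {2,4,5,6}; column 4 has {4,7}; the diagonal has {2,3,4,5,6,7} → 1.
Cell (r4,c5): row 4 has {1,2,4,5,6}; column 5 has {1,2,3,4,5,6} → 7.
Cell (r4,c7): row 4 has {1,2,4,5,6,7}; column 7 has {1,4,5,6,7} → 3.
Cell (r5,c3): row 5 has {1,6,7}; column 3 has {1,2,4,5} → 3.
Cell (r5,c6): row 5 has {1,3,6,7}; column 6 has {2,3,4,6,7} → 5.
Cell (r5,c7): row 5 has {1,3,5,6,7}; column 7 has {1,3,4,5,6,7} → 2.
Cell (r6,c1): row 6 has {1,2,4,6,7}; column 1 has {1,5,7} → 3.
Cell (r6,c4): row 6 has {1,2,3,4,6,7}; column 4 has {1,4,7} → 5.
Cell (r7,c2): row 7 has {4,5}; column 2 has {1,3,4,5,6,7} → 2.
Cell (r7,c6): row 7 has {2,4,5}; column 6 has {2,3,4,5,6,7} → 1.
Cell (r1,c3): row 1 has {1,3,4,5,7}; column 3 has {1,2,3,4,5} → 6.
Cell (r1,c4): row 1 has {1,3,4,5,6,7}; column 4 has {1,4,5,7} → 2.
Cell (r2,c4): row 2 has {1,3,4,5,7}; column 4 has {1,2,4,5,7} → 6.
Cell (r5,c1): row 5 has {1,2,3,5,6,7}; column 1 has {1,3,5,7} → 4.
Cell (r7,c1): row 7 has {1,2,4,5}; column 1 has {1,3,4,5,7} → 6.
Cell (r7,c3): row 7 has {1,2,4,5,6}; column 3 has {1,2,3,4,5,6} → 7.
Cell (r7,c4): row 7 has {1,2,4,5,6,7}; column 4 has {1,2,4,5,6,7} → 3.
Cell (r2,c1): row 2 has {1,3,4,5,6,7}; column 1 has {1,3,4,5,6,7} → 2.

7 5 6 2 3 4 1 / 2 3 1 6 4 7 5 / 1 6 5 4 2 3 7 / 5 4 2 1 7 6 3 / 4 1 3 7 6 5 2 / 3 7 4 5 1 2 6 / 6 2 7 3 5 1 4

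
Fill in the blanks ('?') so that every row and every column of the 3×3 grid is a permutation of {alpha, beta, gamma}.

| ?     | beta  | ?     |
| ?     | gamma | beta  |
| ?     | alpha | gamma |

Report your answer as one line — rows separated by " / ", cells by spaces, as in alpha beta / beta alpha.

gamma beta alpha / alpha gamma beta / beta alpha gamma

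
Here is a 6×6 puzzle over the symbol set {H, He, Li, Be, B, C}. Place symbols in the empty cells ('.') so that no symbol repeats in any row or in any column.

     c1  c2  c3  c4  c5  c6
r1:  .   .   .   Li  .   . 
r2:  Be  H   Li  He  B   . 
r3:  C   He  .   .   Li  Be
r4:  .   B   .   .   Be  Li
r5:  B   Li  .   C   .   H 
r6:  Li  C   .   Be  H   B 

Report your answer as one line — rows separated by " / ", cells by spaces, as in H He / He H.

(r1,c2) = Be
(r2,c6) = C
(r4,c4) = H
(r5,c5) = He
(r6,c3) = He
(r1,c5) = C
(r1,c6) = He
(r3,c4) = B
(r4,c1) = He
(r4,c3) = C
(r5,c3) = Be
(r1,c1) = H
(r1,c3) = B
(r3,c3) = H

H Be B Li C He / Be H Li He B C / C He H B Li Be / He B C H Be Li / B Li Be C He H / Li C He Be H B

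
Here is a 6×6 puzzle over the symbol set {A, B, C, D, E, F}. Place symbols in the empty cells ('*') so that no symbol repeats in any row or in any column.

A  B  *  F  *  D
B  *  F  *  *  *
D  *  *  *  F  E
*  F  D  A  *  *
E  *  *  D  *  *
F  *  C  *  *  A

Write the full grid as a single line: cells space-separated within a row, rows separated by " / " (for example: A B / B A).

row 1 has {A,B,D,F}; column 3 has {C,D,F} — only E is left for (r1,c3).
row 1 has {A,B,D,E,F}; column 5 has {F} — only C is left for (r1,c5).
row 2 has {B,F}; column 6 has {A,D,E} — only C is left for (r2,c6).
row 4 has {A,D,F}; column 1 has {A,B,D,E,F} — only C is left for (r4,c1).
row 4 has {A,C,D,F}; column 6 has {A,C,D,E} — only B is left for (r4,c6).
row 5 has {D,E}; column 6 has {A,B,C,D,E} — only F is left for (r5,c6).
row 2 has {B,C,F}; column 4 has {A,D,F} — only E is left for (r2,c4).
row 4 has {A,B,C,D,F}; column 5 has {C,F} — only E is left for (r4,c5).
row 6 has {A,C,F}; column 4 has {A,D,E,F} — only B is left for (r6,c4).
row 6 has {A,B,C,F}; column 5 has {C,E,F} — only D is left for (r6,c5).
row 2 has {B,C,E,F}; column 5 has {C,D,E,F} — only A is left for (r2,c5).
row 3 has {D,E,F}; column 4 has {A,B,D,E,F} — only C is left for (r3,c4).
row 5 has {D,E,F}; column 5 has {A,C,D,E,F} — only B is left for (r5,c5).
row 6 has {A,B,C,D,F}; column 2 has {B,F} — only E is left for (r6,c2).
row 2 has {A,B,C,E,F}; column 2 has {B,E,F} — only D is left for (r2,c2).
row 3 has {C,D,E,F}; column 2 has {B,D,E,F} — only A is left for (r3,c2).
row 3 has {A,C,D,E,F}; column 3 has {C,D,E,F} — only B is left for (r3,c3).
row 5 has {B,D,E,F}; column 2 has {A,B,D,E,F} — only C is left for (r5,c2).
row 5 has {B,C,D,E,F}; column 3 has {B,C,D,E,F} — only A is left for (r5,c3).

A B E F C D / B D F E A C / D A B C F E / C F D A E B / E C A D B F / F E C B D A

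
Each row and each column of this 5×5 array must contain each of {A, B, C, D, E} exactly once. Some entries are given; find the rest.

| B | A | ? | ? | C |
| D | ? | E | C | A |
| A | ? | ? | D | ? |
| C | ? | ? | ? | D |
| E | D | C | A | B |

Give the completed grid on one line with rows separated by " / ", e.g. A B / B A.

B A D E C / D B E C A / A C B D E / C E A B D / E D C A B

Cell (r1,c3): row 1 has {A,B,C}; column 3 has {C,E} → D.
Cell (r1,c4): row 1 has {A,B,C,D}; column 4 has {A,C,D} → E.
Cell (r2,c2): row 2 has {A,C,D,E}; column 2 has {A,D} → B.
Cell (r3,c3): row 3 has {A,D}; column 3 has {C,D,E} → B.
Cell (r3,c5): row 3 has {A,B,D}; column 5 has {A,B,C,D} → E.
Cell (r4,c2): row 4 has {C,D}; column 2 has {A,B,D} → E.
Cell (r4,c3): row 4 has {C,D,E}; column 3 has {B,C,D,E} → A.
Cell (r4,c4): row 4 has {A,C,D,E}; column 4 has {A,C,D,E} → B.
Cell (r3,c2): row 3 has {A,B,D,E}; column 2 has {A,B,D,E} → C.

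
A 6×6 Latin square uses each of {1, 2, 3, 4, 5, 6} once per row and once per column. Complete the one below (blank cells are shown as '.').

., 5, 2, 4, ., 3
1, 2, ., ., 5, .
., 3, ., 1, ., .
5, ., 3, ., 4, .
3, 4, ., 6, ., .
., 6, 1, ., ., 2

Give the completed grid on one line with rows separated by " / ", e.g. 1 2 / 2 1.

6 5 2 4 1 3 / 1 2 6 3 5 4 / 2 3 4 1 6 5 / 5 1 3 2 4 6 / 3 4 5 6 2 1 / 4 6 1 5 3 2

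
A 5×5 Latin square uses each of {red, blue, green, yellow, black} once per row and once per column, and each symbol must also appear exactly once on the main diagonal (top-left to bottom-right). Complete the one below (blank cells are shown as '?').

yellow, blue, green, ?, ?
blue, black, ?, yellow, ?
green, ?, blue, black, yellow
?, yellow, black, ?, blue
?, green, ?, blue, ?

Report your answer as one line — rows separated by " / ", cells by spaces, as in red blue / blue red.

yellow blue green red black / blue black red yellow green / green red blue black yellow / red yellow black green blue / black green yellow blue red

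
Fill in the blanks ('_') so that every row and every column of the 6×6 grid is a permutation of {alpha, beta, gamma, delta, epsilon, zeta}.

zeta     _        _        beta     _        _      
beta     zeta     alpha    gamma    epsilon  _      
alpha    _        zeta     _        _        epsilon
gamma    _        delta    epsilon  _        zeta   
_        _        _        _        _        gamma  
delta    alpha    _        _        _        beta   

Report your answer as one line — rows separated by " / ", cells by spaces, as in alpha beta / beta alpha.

zeta epsilon gamma beta delta alpha / beta zeta alpha gamma epsilon delta / alpha gamma zeta delta beta epsilon / gamma beta delta epsilon alpha zeta / epsilon delta beta alpha zeta gamma / delta alpha epsilon zeta gamma beta

row 2 has {alpha,beta,gamma,epsilon,zeta}; column 6 has {beta,gamma,epsilon,zeta} — only delta is left for (r2,c6).
row 3 has {alpha,epsilon,zeta}; column 4 has {beta,gamma,epsilon} — only delta is left for (r3,c4).
row 4 has {gamma,delta,epsilon,zeta}; column 2 has {alpha,zeta} — only beta is left for (r4,c2).
row 4 has {beta,gamma,delta,epsilon,zeta}; column 5 has {epsilon} — only alpha is left for (r4,c5).
row 5 has {gamma}; column 1 has {alpha,beta,gamma,delta,zeta} — only epsilon is left for (r5,c1).
row 5 has {gamma,epsilon}; column 2 has {alpha,beta,zeta} — only delta is left for (r5,c2).
row 5 has {gamma,delta,epsilon}; column 3 has {alpha,delta,zeta} — only beta is left for (r5,c3).
row 5 has {beta,gamma,delta,epsilon}; column 5 has {alpha,epsilon} — only zeta is left for (r5,c5).
row 6 has {alpha,beta,delta}; column 4 has {beta,gamma,delta,epsilon} — only zeta is left for (r6,c4).
row 6 has {alpha,beta,delta,zeta}; column 5 has {alpha,epsilon,zeta} — only gamma is left for (r6,c5).
row 1 has {beta,zeta}; column 5 has {alpha,gamma,epsilon,zeta} — only delta is left for (r1,c5).
row 1 has {beta,delta,zeta}; column 6 has {beta,gamma,delta,epsilon,zeta} — only alpha is left for (r1,c6).
row 3 has {alpha,delta,epsilon,zeta}; column 2 has {alpha,beta,delta,zeta} — only gamma is left for (r3,c2).
row 3 has {alpha,gamma,delta,epsilon,zeta}; column 5 has {alpha,gamma,delta,epsilon,zeta} — only beta is left for (r3,c5).
row 5 has {beta,gamma,delta,epsilon,zeta}; column 4 has {beta,gamma,delta,epsilon,zeta} — only alpha is left for (r5,c4).
row 6 has {alpha,beta,gamma,delta,zeta}; column 3 has {alpha,beta,delta,zeta} — only epsilon is left for (r6,c3).
row 1 has {alpha,beta,delta,zeta}; column 2 has {alpha,beta,gamma,delta,zeta} — only epsilon is left for (r1,c2).
row 1 has {alpha,beta,delta,epsilon,zeta}; column 3 has {alpha,beta,delta,epsilon,zeta} — only gamma is left for (r1,c3).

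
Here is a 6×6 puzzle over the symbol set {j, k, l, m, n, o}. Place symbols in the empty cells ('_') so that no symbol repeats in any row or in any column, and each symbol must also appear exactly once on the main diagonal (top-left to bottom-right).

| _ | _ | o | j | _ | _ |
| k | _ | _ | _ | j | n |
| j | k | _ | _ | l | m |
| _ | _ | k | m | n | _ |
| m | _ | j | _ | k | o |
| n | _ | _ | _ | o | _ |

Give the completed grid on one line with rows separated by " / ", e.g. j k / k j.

l n o j m k / k o m l j n / j k n o l m / o j k m n l / m l j n k o / n m l k o j

At row 1, column 1: row 1 has {j,o}; column 1 has {j,k,m,n}; the diagonal has {k,m}; that leaves l.
At row 1, column 5: row 1 has {j,l,o}; column 5 has {j,k,l,n,o}; that leaves m.
At row 1, column 6: row 1 has {j,l,m,o}; column 6 has {m,n,o}; that leaves k.
At row 2, column 2: row 2 has {j,k,n}; column 2 has {k}; the diagonal has {k,l,m}; that leaves o.
At row 2, column 4: row 2 has {j,k,n,o}; column 4 has {j,m}; that leaves l.
At row 3, column 3: row 3 has {j,k,l,m}; column 3 has {j,k,o}; the diagonal has {k,l,m,o}; that leaves n.
At row 3, column 4: row 3 has {j,k,l,m,n}; column 4 has {j,l,m}; that leaves o.
At row 4, column 1: row 4 has {k,m,n}; column 1 has {j,k,l,m,n}; that leaves o.
At row 5, column 4: row 5 has {j,k,m,o}; column 4 has {j,l,m,o}; that leaves n.
At row 6, column 4: row 6 has {n,o}; column 4 has {j,l,m,n,o}; that leaves k.
At row 6, column 6: row 6 has {k,n,o}; column 6 has {k,m,n,o}; the diagonal has {k,l,m,n,o}; that leaves j.
At row 1, column 2: row 1 has {j,k,l,m,o}; column 2 has {k,o}; that leaves n.
At row 2, column 3: row 2 has {j,k,l,n,o}; column 3 has {j,k,n,o}; that leaves m.
At row 4, column 6: row 4 has {k,m,n,o}; column 6 has {j,k,m,n,o}; that leaves l.
At row 5, column 2: row 5 has {j,k,m,n,o}; column 2 has {k,n,o}; that leaves l.
At row 6, column 2: row 6 has {j,k,n,o}; column 2 has {k,l,n,o}; that leaves m.
At row 6, column 3: row 6 has {j,k,m,n,o}; column 3 has {j,k,m,n,o}; that leaves l.
At row 4, column 2: row 4 has {k,l,m,n,o}; column 2 has {k,l,m,n,o}; that leaves j.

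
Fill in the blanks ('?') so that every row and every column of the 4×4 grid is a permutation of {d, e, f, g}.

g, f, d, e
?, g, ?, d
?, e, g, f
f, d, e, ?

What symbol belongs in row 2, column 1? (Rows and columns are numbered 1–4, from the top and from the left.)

e

Cell (r2,c1): row 2 has {d,g}; column 1 has {f,g} → e.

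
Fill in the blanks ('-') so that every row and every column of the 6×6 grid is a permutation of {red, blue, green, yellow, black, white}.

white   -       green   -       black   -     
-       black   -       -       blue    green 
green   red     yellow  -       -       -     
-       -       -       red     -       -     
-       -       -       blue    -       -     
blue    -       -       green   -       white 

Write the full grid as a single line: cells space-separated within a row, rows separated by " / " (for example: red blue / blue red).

white blue green yellow black red / yellow black red white blue green / green red yellow black white blue / black white blue red green yellow / red green white blue yellow black / blue yellow black green red white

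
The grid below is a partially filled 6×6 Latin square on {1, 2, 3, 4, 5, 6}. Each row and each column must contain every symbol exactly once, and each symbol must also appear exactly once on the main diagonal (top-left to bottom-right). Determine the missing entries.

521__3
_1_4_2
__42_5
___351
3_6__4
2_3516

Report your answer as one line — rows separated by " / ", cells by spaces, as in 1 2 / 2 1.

5 2 1 6 4 3 / 6 1 5 4 3 2 / 1 3 4 2 6 5 / 4 6 2 3 5 1 / 3 5 6 1 2 4 / 2 4 3 5 1 6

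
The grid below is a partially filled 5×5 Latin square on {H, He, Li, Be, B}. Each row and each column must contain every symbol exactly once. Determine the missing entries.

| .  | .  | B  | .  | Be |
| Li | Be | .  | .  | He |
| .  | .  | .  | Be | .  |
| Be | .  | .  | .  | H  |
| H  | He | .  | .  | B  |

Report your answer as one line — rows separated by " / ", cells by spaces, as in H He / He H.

He Li B H Be / Li Be H B He / B H He Be Li / Be B Li He H / H He Be Li B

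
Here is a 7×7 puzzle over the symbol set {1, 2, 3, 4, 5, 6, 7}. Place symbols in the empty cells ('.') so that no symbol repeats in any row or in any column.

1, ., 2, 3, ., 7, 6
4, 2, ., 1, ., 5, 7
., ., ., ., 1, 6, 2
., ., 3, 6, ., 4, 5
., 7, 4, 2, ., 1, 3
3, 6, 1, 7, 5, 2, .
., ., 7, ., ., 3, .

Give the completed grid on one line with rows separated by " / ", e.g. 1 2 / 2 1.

1 5 2 3 4 7 6 / 4 2 6 1 3 5 7 / 7 3 5 4 1 6 2 / 2 1 3 6 7 4 5 / 5 7 4 2 6 1 3 / 3 6 1 7 5 2 4 / 6 4 7 5 2 3 1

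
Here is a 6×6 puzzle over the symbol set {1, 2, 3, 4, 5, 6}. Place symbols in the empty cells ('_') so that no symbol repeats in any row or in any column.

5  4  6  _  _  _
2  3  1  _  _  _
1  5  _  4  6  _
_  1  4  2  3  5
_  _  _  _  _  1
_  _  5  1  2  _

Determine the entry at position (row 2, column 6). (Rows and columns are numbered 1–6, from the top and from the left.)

6

(r1,c4) = 3
(r1,c5) = 1
(r1,c6) = 2
(r3,c6) = 3
(r4,c1) = 6
(r6,c2) = 6
(r6,c6) = 4
(r2,c6) = 6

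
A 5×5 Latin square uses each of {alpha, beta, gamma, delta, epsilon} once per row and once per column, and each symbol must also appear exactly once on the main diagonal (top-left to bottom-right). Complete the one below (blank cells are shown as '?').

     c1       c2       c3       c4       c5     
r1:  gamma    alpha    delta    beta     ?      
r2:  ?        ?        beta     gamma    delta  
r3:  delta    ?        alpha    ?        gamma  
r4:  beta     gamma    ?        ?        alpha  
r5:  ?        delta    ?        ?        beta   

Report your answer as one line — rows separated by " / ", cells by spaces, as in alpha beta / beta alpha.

gamma alpha delta beta epsilon / alpha epsilon beta gamma delta / delta beta alpha epsilon gamma / beta gamma epsilon delta alpha / epsilon delta gamma alpha beta

(r1,c5) = epsilon
(r2,c2) = epsilon
(r3,c2) = beta
(r3,c4) = epsilon
(r4,c3) = epsilon
(r4,c4) = delta
(r5,c3) = gamma
(r5,c4) = alpha
(r2,c1) = alpha
(r5,c1) = epsilon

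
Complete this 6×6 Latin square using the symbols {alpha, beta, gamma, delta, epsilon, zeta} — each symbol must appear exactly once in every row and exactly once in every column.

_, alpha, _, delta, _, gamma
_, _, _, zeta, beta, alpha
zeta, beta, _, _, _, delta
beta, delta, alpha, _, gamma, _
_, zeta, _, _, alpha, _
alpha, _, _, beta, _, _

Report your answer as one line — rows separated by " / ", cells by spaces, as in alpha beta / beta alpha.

(r1,c1): row 1 has {alpha,gamma,delta}; column 1 has {alpha,beta,zeta}, so it must be epsilon.
(r1,c5): row 1 has {alpha,gamma,delta,epsilon}; column 5 has {alpha,beta,gamma}, so it must be zeta.
(r3,c5): row 3 has {beta,delta,zeta}; column 5 has {alpha,beta,gamma,zeta}, so it must be epsilon.
(r4,c4): row 4 has {alpha,beta,gamma,delta}; column 4 has {beta,delta,zeta}, so it must be epsilon.
(r4,c6): row 4 has {alpha,beta,gamma,delta,epsilon}; column 6 has {alpha,gamma,delta}, so it must be zeta.
(r5,c4): row 5 has {alpha,zeta}; column 4 has {beta,delta,epsilon,zeta}, so it must be gamma.
(r6,c5): row 6 has {alpha,beta}; column 5 has {alpha,beta,gamma,epsilon,zeta}, so it must be delta.
(r6,c6): row 6 has {alpha,beta,delta}; column 6 has {alpha,gamma,delta,zeta}, so it must be epsilon.
(r1,c3): row 1 has {alpha,gamma,delta,epsilon,zeta}; column 3 has {alpha}, so it must be beta.
(r3,c3): row 3 has {beta,delta,epsilon,zeta}; column 3 has {alpha,beta}, so it must be gamma.
(r3,c4): row 3 has {beta,gamma,delta,epsilon,zeta}; column 4 has {beta,gamma,delta,epsilon,zeta}, so it must be alpha.
(r5,c1): row 5 has {alpha,gamma,zeta}; column 1 has {alpha,beta,epsilon,zeta}, so it must be delta.
(r5,c3): row 5 has {alpha,gamma,delta,zeta}; column 3 has {alpha,beta,gamma}, so it must be epsilon.
(r5,c6): row 5 has {alpha,gamma,delta,epsilon,zeta}; column 6 has {alpha,gamma,delta,epsilon,zeta}, so it must be beta.
(r6,c2): row 6 has {alpha,beta,delta,epsilon}; column 2 has {alpha,beta,delta,zeta}, so it must be gamma.
(r6,c3): row 6 has {alpha,beta,gamma,delta,epsilon}; column 3 has {alpha,beta,gamma,epsilon}, so it must be zeta.
(r2,c1): row 2 has {alpha,beta,zeta}; column 1 has {alpha,beta,delta,epsilon,zeta}, so it must be gamma.
(r2,c2): row 2 has {alpha,beta,gamma,zeta}; column 2 has {alpha,beta,gamma,delta,zeta}, so it must be epsilon.
(r2,c3): row 2 has {alpha,beta,gamma,epsilon,zeta}; column 3 has {alpha,beta,gamma,epsilon,zeta}, so it must be delta.

epsilon alpha beta delta zeta gamma / gamma epsilon delta zeta beta alpha / zeta beta gamma alpha epsilon delta / beta delta alpha epsilon gamma zeta / delta zeta epsilon gamma alpha beta / alpha gamma zeta beta delta epsilon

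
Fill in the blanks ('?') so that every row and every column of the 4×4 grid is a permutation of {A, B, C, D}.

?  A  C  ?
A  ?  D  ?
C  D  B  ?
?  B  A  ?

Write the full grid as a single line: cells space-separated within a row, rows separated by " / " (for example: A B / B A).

B A C D / A C D B / C D B A / D B A C

(r2,c2) = C
(r2,c4) = B
(r3,c4) = A
(r4,c1) = D
(r4,c4) = C
(r1,c1) = B
(r1,c4) = D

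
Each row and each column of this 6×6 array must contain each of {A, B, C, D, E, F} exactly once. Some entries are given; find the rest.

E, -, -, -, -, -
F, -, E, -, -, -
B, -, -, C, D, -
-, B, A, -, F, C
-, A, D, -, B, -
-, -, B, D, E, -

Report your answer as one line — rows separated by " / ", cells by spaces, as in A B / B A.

E F C B A D / F D E A C B / B E F C D A / D B A E F C / C A D F B E / A C B D E F

(r3,c3) = F
(r4,c1) = D
(r4,c4) = E
(r5,c1) = C
(r5,c4) = F
(r5,c6) = E
(r6,c1) = A
(r6,c6) = F
(r1,c3) = C
(r1,c5) = A
(r2,c5) = C
(r3,c2) = E
(r3,c6) = A
(r6,c2) = C
(r1,c4) = B
(r1,c6) = D
(r2,c2) = D
(r2,c4) = A
(r2,c6) = B
(r1,c2) = F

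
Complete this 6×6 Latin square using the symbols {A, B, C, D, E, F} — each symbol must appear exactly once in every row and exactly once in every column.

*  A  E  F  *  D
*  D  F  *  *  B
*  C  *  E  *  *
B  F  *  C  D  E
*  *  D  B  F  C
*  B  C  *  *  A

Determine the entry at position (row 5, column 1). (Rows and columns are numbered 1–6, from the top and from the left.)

(r1,c1): row 1 has {A,D,E,F}; column 1 has {B}, so it must be C.
(r1,c5): row 1 has {A,C,D,E,F}; column 5 has {D,F}, so it must be B.
(r2,c4): row 2 has {B,D,F}; column 4 has {B,C,E,F}, so it must be A.
(r3,c5): row 3 has {C,E}; column 5 has {B,D,F}, so it must be A.
(r3,c6): row 3 has {A,C,E}; column 6 has {A,B,C,D,E}, so it must be F.
(r4,c3): row 4 has {B,C,D,E,F}; column 3 has {C,D,E,F}, so it must be A.
(r5,c2): row 5 has {B,C,D,F}; column 2 has {A,B,C,D,F}, so it must be E.
(r6,c4): row 6 has {A,B,C}; column 4 has {A,B,C,E,F}, so it must be D.
(r6,c5): row 6 has {A,B,C,D}; column 5 has {A,B,D,F}, so it must be E.
(r2,c1): row 2 has {A,B,D,F}; column 1 has {B,C}, so it must be E.
(r2,c5): row 2 has {A,B,D,E,F}; column 5 has {A,B,D,E,F}, so it must be C.
(r3,c1): row 3 has {A,C,E,F}; column 1 has {B,C,E}, so it must be D.
(r3,c3): row 3 has {A,C,D,E,F}; column 3 has {A,C,D,E,F}, so it must be B.
(r5,c1): row 5 has {B,C,D,E,F}; column 1 has {B,C,D,E}, so it must be A.

A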